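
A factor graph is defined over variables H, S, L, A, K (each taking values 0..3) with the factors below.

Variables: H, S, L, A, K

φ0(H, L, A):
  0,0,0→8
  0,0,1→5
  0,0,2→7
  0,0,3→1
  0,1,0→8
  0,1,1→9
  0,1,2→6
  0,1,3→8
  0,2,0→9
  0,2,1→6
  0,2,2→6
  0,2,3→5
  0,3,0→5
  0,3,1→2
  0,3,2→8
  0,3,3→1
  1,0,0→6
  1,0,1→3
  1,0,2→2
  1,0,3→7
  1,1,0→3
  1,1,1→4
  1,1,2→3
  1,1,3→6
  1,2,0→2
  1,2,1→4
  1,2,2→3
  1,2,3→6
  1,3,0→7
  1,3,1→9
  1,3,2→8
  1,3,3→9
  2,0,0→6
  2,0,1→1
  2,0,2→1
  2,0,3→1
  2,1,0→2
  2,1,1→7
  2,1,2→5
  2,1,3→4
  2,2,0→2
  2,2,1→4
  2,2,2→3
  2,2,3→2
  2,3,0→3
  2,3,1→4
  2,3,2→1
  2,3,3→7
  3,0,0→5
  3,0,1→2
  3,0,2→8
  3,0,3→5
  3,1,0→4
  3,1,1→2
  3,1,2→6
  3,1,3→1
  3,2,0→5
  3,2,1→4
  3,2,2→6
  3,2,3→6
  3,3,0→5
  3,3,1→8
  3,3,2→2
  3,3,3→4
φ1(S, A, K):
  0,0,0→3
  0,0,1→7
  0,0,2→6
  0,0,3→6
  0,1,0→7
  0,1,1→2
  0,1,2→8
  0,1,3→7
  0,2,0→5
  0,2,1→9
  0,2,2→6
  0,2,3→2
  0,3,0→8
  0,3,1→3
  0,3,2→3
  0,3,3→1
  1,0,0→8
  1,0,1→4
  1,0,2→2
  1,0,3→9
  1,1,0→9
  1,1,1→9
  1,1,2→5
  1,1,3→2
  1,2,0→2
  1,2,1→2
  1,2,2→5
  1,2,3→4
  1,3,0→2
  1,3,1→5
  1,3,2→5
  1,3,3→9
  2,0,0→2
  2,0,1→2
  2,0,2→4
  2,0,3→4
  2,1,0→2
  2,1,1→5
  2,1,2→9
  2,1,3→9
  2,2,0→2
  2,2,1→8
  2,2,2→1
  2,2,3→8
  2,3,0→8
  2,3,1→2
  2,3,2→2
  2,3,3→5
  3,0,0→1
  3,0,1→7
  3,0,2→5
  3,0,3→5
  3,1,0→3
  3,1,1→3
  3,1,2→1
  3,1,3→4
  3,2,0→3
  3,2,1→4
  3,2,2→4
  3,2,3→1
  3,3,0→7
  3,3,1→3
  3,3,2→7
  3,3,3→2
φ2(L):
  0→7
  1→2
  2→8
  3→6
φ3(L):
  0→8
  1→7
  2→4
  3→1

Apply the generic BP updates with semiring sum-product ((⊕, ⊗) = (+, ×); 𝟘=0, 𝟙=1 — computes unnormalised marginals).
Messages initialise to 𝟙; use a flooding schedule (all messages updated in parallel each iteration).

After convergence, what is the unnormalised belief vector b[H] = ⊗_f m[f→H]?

init: all messages = 𝟙 over 4 values
r1 m[φ0→H] = [94, 82, 53, 73]
r1 m[φ0→L] = [68, 78, 73, 83]
r1 m[φ0→A] = [80, 74, 75, 73]
r1 m[φ1→S] = [83, 82, 73, 60]
r1 m[φ1→A] = [75, 85, 66, 72]
r1 m[φ1→K] = [72, 75, 73, 78]
r1 m[φ2→L] = [7, 2, 8, 6]
r1 m[φ3→L] = [8, 7, 4, 1]
r1 m[H→φ0] = [1, 1, 1, 1]
r1 m[S→φ1] = [1, 1, 1, 1]
r1 m[L→φ0] = [1, 1, 1, 1]
r1 m[L→φ2] = [1, 1, 1, 1]
r1 m[L→φ3] = [1, 1, 1, 1]
r1 m[A→φ0] = [1, 1, 1, 1]
r1 m[A→φ1] = [1, 1, 1, 1]
r1 m[K→φ1] = [1, 1, 1, 1]
r2 m[φ0→H] = [94, 82, 53, 73]
r2 m[φ0→L] = [68, 78, 73, 83]
r2 m[φ0→A] = [80, 74, 75, 73]
r2 m[φ1→S] = [83, 82, 73, 60]
r2 m[φ1→A] = [75, 85, 66, 72]
r2 m[φ1→K] = [72, 75, 73, 78]
r2 m[φ2→L] = [7, 2, 8, 6]
r2 m[φ3→L] = [8, 7, 4, 1]
r2 m[H→φ0] = [1, 1, 1, 1]
r2 m[S→φ1] = [1, 1, 1, 1]
r2 m[L→φ0] = [56, 14, 32, 6]
r2 m[L→φ2] = [544, 546, 292, 83]
r2 m[L→φ3] = [476, 156, 584, 498]
r2 m[A→φ0] = [75, 85, 66, 72]
r2 m[A→φ1] = [80, 74, 75, 73]
r2 m[K→φ1] = [1, 1, 1, 1]
r3 m[φ0→H] = [189004, 142462, 90204, 151606]
r3 m[φ0→L] = [5006, 5833, 5436, 6221]
r3 m[φ0→A] = [2334, 1638, 1978, 1784]
r3 m[φ1→S] = [6281, 6198, 5476, 4541]
r3 m[φ1→A] = [75, 85, 66, 72]
r3 m[φ1→K] = [5399, 5680, 5503, 5914]
r3 m[φ2→L] = [7, 2, 8, 6]
r3 m[φ3→L] = [8, 7, 4, 1]
r3 m[H→φ0] = [1, 1, 1, 1]
r3 m[S→φ1] = [1, 1, 1, 1]
r3 m[L→φ0] = [56, 14, 32, 6]
r3 m[L→φ2] = [544, 546, 292, 83]
r3 m[L→φ3] = [476, 156, 584, 498]
r3 m[A→φ0] = [75, 85, 66, 72]
r3 m[A→φ1] = [80, 74, 75, 73]
r3 m[K→φ1] = [1, 1, 1, 1]
r4 m[φ0→H] = [189004, 142462, 90204, 151606]
r4 m[φ0→L] = [5006, 5833, 5436, 6221]
r4 m[φ0→A] = [2334, 1638, 1978, 1784]
r4 m[φ1→S] = [6281, 6198, 5476, 4541]
r4 m[φ1→A] = [75, 85, 66, 72]
r4 m[φ1→K] = [5399, 5680, 5503, 5914]
r4 m[φ2→L] = [7, 2, 8, 6]
r4 m[φ3→L] = [8, 7, 4, 1]
r4 m[H→φ0] = [1, 1, 1, 1]
r4 m[S→φ1] = [1, 1, 1, 1]
r4 m[L→φ0] = [56, 14, 32, 6]
r4 m[L→φ2] = [40048, 40831, 21744, 6221]
r4 m[L→φ3] = [35042, 11666, 43488, 37326]
r4 m[A→φ0] = [75, 85, 66, 72]
r4 m[A→φ1] = [2334, 1638, 1978, 1784]
r4 m[K→φ1] = [1, 1, 1, 1]
r5 m[φ0→H] = [189004, 142462, 90204, 151606]
r5 m[φ0→L] = [5006, 5833, 5436, 6221]
r5 m[φ0→A] = [2334, 1638, 1978, 1784]
r5 m[φ1→S] = [160936, 157810, 136868, 117662]
r5 m[φ1→A] = [75, 85, 66, 72]
r5 m[φ1→K] = [135410, 146488, 139328, 152050]
r5 m[φ2→L] = [7, 2, 8, 6]
r5 m[φ3→L] = [8, 7, 4, 1]
r5 m[H→φ0] = [1, 1, 1, 1]
r5 m[S→φ1] = [1, 1, 1, 1]
r5 m[L→φ0] = [56, 14, 32, 6]
r5 m[L→φ2] = [40048, 40831, 21744, 6221]
r5 m[L→φ3] = [35042, 11666, 43488, 37326]
r5 m[A→φ0] = [75, 85, 66, 72]
r5 m[A→φ1] = [2334, 1638, 1978, 1784]
r5 m[K→φ1] = [1, 1, 1, 1]
r6 m[φ0→H] = [189004, 142462, 90204, 151606]
r6 m[φ0→L] = [5006, 5833, 5436, 6221]
r6 m[φ0→A] = [2334, 1638, 1978, 1784]
r6 m[φ1→S] = [160936, 157810, 136868, 117662]
r6 m[φ1→A] = [75, 85, 66, 72]
r6 m[φ1→K] = [135410, 146488, 139328, 152050]
r6 m[φ2→L] = [7, 2, 8, 6]
r6 m[φ3→L] = [8, 7, 4, 1]
r6 m[H→φ0] = [1, 1, 1, 1]
r6 m[S→φ1] = [1, 1, 1, 1]
r6 m[L→φ0] = [56, 14, 32, 6]
r6 m[L→φ2] = [40048, 40831, 21744, 6221]
r6 m[L→φ3] = [35042, 11666, 43488, 37326]
r6 m[A→φ0] = [75, 85, 66, 72]
r6 m[A→φ1] = [2334, 1638, 1978, 1784]
r6 m[K→φ1] = [1, 1, 1, 1]
fixed point reached at round 6
b[H] = ⊗ incoming = [189004, 142462, 90204, 151606]

b[H] = [189004, 142462, 90204, 151606]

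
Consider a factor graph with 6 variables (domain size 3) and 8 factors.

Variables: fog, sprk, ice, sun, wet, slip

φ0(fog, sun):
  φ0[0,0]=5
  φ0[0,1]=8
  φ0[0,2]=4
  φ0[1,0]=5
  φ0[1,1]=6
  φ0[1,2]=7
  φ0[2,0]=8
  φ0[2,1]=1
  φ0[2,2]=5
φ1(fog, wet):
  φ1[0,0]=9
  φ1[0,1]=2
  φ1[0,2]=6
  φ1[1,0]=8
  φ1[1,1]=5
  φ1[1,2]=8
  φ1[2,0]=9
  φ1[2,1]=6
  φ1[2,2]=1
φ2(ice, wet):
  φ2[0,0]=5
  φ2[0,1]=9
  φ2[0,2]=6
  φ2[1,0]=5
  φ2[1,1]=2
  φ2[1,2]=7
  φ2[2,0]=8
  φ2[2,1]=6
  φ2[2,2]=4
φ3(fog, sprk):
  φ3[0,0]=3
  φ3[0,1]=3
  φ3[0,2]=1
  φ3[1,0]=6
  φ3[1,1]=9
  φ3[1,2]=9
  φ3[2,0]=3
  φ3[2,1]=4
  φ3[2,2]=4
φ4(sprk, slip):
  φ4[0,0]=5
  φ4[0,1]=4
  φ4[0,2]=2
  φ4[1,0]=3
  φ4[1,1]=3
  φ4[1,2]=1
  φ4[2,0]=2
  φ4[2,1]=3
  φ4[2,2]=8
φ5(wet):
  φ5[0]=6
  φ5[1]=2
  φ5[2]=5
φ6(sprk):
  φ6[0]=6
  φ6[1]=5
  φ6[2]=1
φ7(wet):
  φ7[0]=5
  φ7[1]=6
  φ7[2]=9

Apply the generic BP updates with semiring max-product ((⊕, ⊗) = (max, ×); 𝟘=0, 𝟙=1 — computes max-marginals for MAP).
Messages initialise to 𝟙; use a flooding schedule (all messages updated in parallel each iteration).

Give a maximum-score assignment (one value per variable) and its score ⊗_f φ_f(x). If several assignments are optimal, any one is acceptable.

assignment: (fog=1, sprk=0, ice=1, sun=2, wet=2, slip=0); score = 3175200

init: all messages = 𝟙 over 3 values
r1 m[φ0→fog] = [8, 7, 8]
r1 m[φ0→sun] = [8, 8, 7]
r1 m[φ1→fog] = [9, 8, 9]
r1 m[φ1→wet] = [9, 6, 8]
r1 m[φ2→ice] = [9, 7, 8]
r1 m[φ2→wet] = [8, 9, 7]
r1 m[φ3→fog] = [3, 9, 4]
r1 m[φ3→sprk] = [6, 9, 9]
r1 m[φ4→sprk] = [5, 3, 8]
r1 m[φ4→slip] = [5, 4, 8]
r1 m[φ5→wet] = [6, 2, 5]
r1 m[φ6→sprk] = [6, 5, 1]
r1 m[φ7→wet] = [5, 6, 9]
r1 m[fog→φ0] = [1, 1, 1]
r1 m[fog→φ1] = [1, 1, 1]
r1 m[fog→φ3] = [1, 1, 1]
r1 m[sprk→φ3] = [1, 1, 1]
r1 m[sprk→φ4] = [1, 1, 1]
r1 m[sprk→φ6] = [1, 1, 1]
r1 m[ice→φ2] = [1, 1, 1]
r1 m[sun→φ0] = [1, 1, 1]
r1 m[wet→φ1] = [1, 1, 1]
r1 m[wet→φ2] = [1, 1, 1]
r1 m[wet→φ5] = [1, 1, 1]
r1 m[wet→φ7] = [1, 1, 1]
r1 m[slip→φ4] = [1, 1, 1]
r2 m[φ0→fog] = [8, 7, 8]
r2 m[φ0→sun] = [8, 8, 7]
r2 m[φ1→fog] = [9, 8, 9]
r2 m[φ1→wet] = [9, 6, 8]
r2 m[φ2→ice] = [9, 7, 8]
r2 m[φ2→wet] = [8, 9, 7]
r2 m[φ3→fog] = [3, 9, 4]
r2 m[φ3→sprk] = [6, 9, 9]
r2 m[φ4→sprk] = [5, 3, 8]
r2 m[φ4→slip] = [5, 4, 8]
r2 m[φ5→wet] = [6, 2, 5]
r2 m[φ6→sprk] = [6, 5, 1]
r2 m[φ7→wet] = [5, 6, 9]
r2 m[fog→φ0] = [27, 72, 36]
r2 m[fog→φ1] = [24, 63, 32]
r2 m[fog→φ3] = [72, 56, 72]
r2 m[sprk→φ3] = [30, 15, 8]
r2 m[sprk→φ4] = [36, 45, 9]
r2 m[sprk→φ6] = [30, 27, 72]
r2 m[ice→φ2] = [1, 1, 1]
r2 m[sun→φ0] = [1, 1, 1]
r2 m[wet→φ1] = [240, 108, 315]
r2 m[wet→φ2] = [270, 72, 360]
r2 m[wet→φ5] = [360, 324, 504]
r2 m[wet→φ7] = [432, 108, 280]
r2 m[slip→φ4] = [1, 1, 1]
r3 m[φ0→fog] = [8, 7, 8]
r3 m[φ0→sun] = [360, 432, 504]
r3 m[φ1→fog] = [2160, 2520, 2160]
r3 m[φ1→wet] = [504, 315, 504]
r3 m[φ2→ice] = [2160, 2520, 2160]
r3 m[φ2→wet] = [8, 9, 7]
r3 m[φ3→fog] = [90, 180, 90]
r3 m[φ3→sprk] = [336, 504, 504]
r3 m[φ4→sprk] = [5, 3, 8]
r3 m[φ4→slip] = [180, 144, 72]
r3 m[φ5→wet] = [6, 2, 5]
r3 m[φ6→sprk] = [6, 5, 1]
r3 m[φ7→wet] = [5, 6, 9]
r3 m[fog→φ0] = [27, 72, 36]
r3 m[fog→φ1] = [24, 63, 32]
r3 m[fog→φ3] = [72, 56, 72]
r3 m[sprk→φ3] = [30, 15, 8]
r3 m[sprk→φ4] = [36, 45, 9]
r3 m[sprk→φ6] = [30, 27, 72]
r3 m[ice→φ2] = [1, 1, 1]
r3 m[sun→φ0] = [1, 1, 1]
r3 m[wet→φ1] = [240, 108, 315]
r3 m[wet→φ2] = [270, 72, 360]
r3 m[wet→φ5] = [360, 324, 504]
r3 m[wet→φ7] = [432, 108, 280]
r3 m[slip→φ4] = [1, 1, 1]
r4 m[φ0→fog] = [8, 7, 8]
r4 m[φ0→sun] = [360, 432, 504]
r4 m[φ1→fog] = [2160, 2520, 2160]
r4 m[φ1→wet] = [504, 315, 504]
r4 m[φ2→ice] = [2160, 2520, 2160]
r4 m[φ2→wet] = [8, 9, 7]
r4 m[φ3→fog] = [90, 180, 90]
r4 m[φ3→sprk] = [336, 504, 504]
r4 m[φ4→sprk] = [5, 3, 8]
r4 m[φ4→slip] = [180, 144, 72]
r4 m[φ5→wet] = [6, 2, 5]
r4 m[φ6→sprk] = [6, 5, 1]
r4 m[φ7→wet] = [5, 6, 9]
r4 m[fog→φ0] = [194400, 453600, 194400]
r4 m[fog→φ1] = [720, 1260, 720]
r4 m[fog→φ3] = [17280, 17640, 17280]
r4 m[sprk→φ3] = [30, 15, 8]
r4 m[sprk→φ4] = [2016, 2520, 504]
r4 m[sprk→φ6] = [1680, 1512, 4032]
r4 m[ice→φ2] = [1, 1, 1]
r4 m[sun→φ0] = [1, 1, 1]
r4 m[wet→φ1] = [240, 108, 315]
r4 m[wet→φ2] = [15120, 3780, 22680]
r4 m[wet→φ5] = [20160, 17010, 31752]
r4 m[wet→φ7] = [24192, 5670, 17640]
r4 m[slip→φ4] = [1, 1, 1]
r5 m[φ0→fog] = [8, 7, 8]
r5 m[φ0→sun] = [2268000, 2721600, 3175200]
r5 m[φ1→fog] = [2160, 2520, 2160]
r5 m[φ1→wet] = [10080, 6300, 10080]
r5 m[φ2→ice] = [136080, 158760, 120960]
r5 m[φ2→wet] = [8, 9, 7]
r5 m[φ3→fog] = [90, 180, 90]
r5 m[φ3→sprk] = [105840, 158760, 158760]
r5 m[φ4→sprk] = [5, 3, 8]
r5 m[φ4→slip] = [10080, 8064, 4032]
r5 m[φ5→wet] = [6, 2, 5]
r5 m[φ6→sprk] = [6, 5, 1]
r5 m[φ7→wet] = [5, 6, 9]
r5 m[fog→φ0] = [194400, 453600, 194400]
r5 m[fog→φ1] = [720, 1260, 720]
r5 m[fog→φ3] = [17280, 17640, 17280]
r5 m[sprk→φ3] = [30, 15, 8]
r5 m[sprk→φ4] = [2016, 2520, 504]
r5 m[sprk→φ6] = [1680, 1512, 4032]
r5 m[ice→φ2] = [1, 1, 1]
r5 m[sun→φ0] = [1, 1, 1]
r5 m[wet→φ1] = [240, 108, 315]
r5 m[wet→φ2] = [15120, 3780, 22680]
r5 m[wet→φ5] = [20160, 17010, 31752]
r5 m[wet→φ7] = [24192, 5670, 17640]
r5 m[slip→φ4] = [1, 1, 1]
r6 m[φ0→fog] = [8, 7, 8]
r6 m[φ0→sun] = [2268000, 2721600, 3175200]
r6 m[φ1→fog] = [2160, 2520, 2160]
r6 m[φ1→wet] = [10080, 6300, 10080]
r6 m[φ2→ice] = [136080, 158760, 120960]
r6 m[φ2→wet] = [8, 9, 7]
r6 m[φ3→fog] = [90, 180, 90]
r6 m[φ3→sprk] = [105840, 158760, 158760]
r6 m[φ4→sprk] = [5, 3, 8]
r6 m[φ4→slip] = [10080, 8064, 4032]
r6 m[φ5→wet] = [6, 2, 5]
r6 m[φ6→sprk] = [6, 5, 1]
r6 m[φ7→wet] = [5, 6, 9]
r6 m[fog→φ0] = [194400, 453600, 194400]
r6 m[fog→φ1] = [720, 1260, 720]
r6 m[fog→φ3] = [17280, 17640, 17280]
r6 m[sprk→φ3] = [30, 15, 8]
r6 m[sprk→φ4] = [635040, 793800, 158760]
r6 m[sprk→φ6] = [529200, 476280, 1270080]
r6 m[ice→φ2] = [1, 1, 1]
r6 m[sun→φ0] = [1, 1, 1]
r6 m[wet→φ1] = [240, 108, 315]
r6 m[wet→φ2] = [302400, 75600, 453600]
r6 m[wet→φ5] = [403200, 340200, 635040]
r6 m[wet→φ7] = [483840, 113400, 352800]
r6 m[slip→φ4] = [1, 1, 1]
r7 m[φ0→fog] = [8, 7, 8]
r7 m[φ0→sun] = [2268000, 2721600, 3175200]
r7 m[φ1→fog] = [2160, 2520, 2160]
r7 m[φ1→wet] = [10080, 6300, 10080]
r7 m[φ2→ice] = [2721600, 3175200, 2419200]
r7 m[φ2→wet] = [8, 9, 7]
r7 m[φ3→fog] = [90, 180, 90]
r7 m[φ3→sprk] = [105840, 158760, 158760]
r7 m[φ4→sprk] = [5, 3, 8]
r7 m[φ4→slip] = [3175200, 2540160, 1270080]
r7 m[φ5→wet] = [6, 2, 5]
r7 m[φ6→sprk] = [6, 5, 1]
r7 m[φ7→wet] = [5, 6, 9]
r7 m[fog→φ0] = [194400, 453600, 194400]
r7 m[fog→φ1] = [720, 1260, 720]
r7 m[fog→φ3] = [17280, 17640, 17280]
r7 m[sprk→φ3] = [30, 15, 8]
r7 m[sprk→φ4] = [635040, 793800, 158760]
r7 m[sprk→φ6] = [529200, 476280, 1270080]
r7 m[ice→φ2] = [1, 1, 1]
r7 m[sun→φ0] = [1, 1, 1]
r7 m[wet→φ1] = [240, 108, 315]
r7 m[wet→φ2] = [302400, 75600, 453600]
r7 m[wet→φ5] = [403200, 340200, 635040]
r7 m[wet→φ7] = [483840, 113400, 352800]
r7 m[slip→φ4] = [1, 1, 1]
r8 m[φ0→fog] = [8, 7, 8]
r8 m[φ0→sun] = [2268000, 2721600, 3175200]
r8 m[φ1→fog] = [2160, 2520, 2160]
r8 m[φ1→wet] = [10080, 6300, 10080]
r8 m[φ2→ice] = [2721600, 3175200, 2419200]
r8 m[φ2→wet] = [8, 9, 7]
r8 m[φ3→fog] = [90, 180, 90]
r8 m[φ3→sprk] = [105840, 158760, 158760]
r8 m[φ4→sprk] = [5, 3, 8]
r8 m[φ4→slip] = [3175200, 2540160, 1270080]
r8 m[φ5→wet] = [6, 2, 5]
r8 m[φ6→sprk] = [6, 5, 1]
r8 m[φ7→wet] = [5, 6, 9]
r8 m[fog→φ0] = [194400, 453600, 194400]
r8 m[fog→φ1] = [720, 1260, 720]
r8 m[fog→φ3] = [17280, 17640, 17280]
r8 m[sprk→φ3] = [30, 15, 8]
r8 m[sprk→φ4] = [635040, 793800, 158760]
r8 m[sprk→φ6] = [529200, 476280, 1270080]
r8 m[ice→φ2] = [1, 1, 1]
r8 m[sun→φ0] = [1, 1, 1]
r8 m[wet→φ1] = [240, 108, 315]
r8 m[wet→φ2] = [302400, 75600, 453600]
r8 m[wet→φ5] = [403200, 340200, 635040]
r8 m[wet→φ7] = [483840, 113400, 352800]
r8 m[slip→φ4] = [1, 1, 1]
fixed point reached at round 8
traceback from fog: (fog=1, sprk=0, ice=1, sun=2, wet=2, slip=0), score=3175200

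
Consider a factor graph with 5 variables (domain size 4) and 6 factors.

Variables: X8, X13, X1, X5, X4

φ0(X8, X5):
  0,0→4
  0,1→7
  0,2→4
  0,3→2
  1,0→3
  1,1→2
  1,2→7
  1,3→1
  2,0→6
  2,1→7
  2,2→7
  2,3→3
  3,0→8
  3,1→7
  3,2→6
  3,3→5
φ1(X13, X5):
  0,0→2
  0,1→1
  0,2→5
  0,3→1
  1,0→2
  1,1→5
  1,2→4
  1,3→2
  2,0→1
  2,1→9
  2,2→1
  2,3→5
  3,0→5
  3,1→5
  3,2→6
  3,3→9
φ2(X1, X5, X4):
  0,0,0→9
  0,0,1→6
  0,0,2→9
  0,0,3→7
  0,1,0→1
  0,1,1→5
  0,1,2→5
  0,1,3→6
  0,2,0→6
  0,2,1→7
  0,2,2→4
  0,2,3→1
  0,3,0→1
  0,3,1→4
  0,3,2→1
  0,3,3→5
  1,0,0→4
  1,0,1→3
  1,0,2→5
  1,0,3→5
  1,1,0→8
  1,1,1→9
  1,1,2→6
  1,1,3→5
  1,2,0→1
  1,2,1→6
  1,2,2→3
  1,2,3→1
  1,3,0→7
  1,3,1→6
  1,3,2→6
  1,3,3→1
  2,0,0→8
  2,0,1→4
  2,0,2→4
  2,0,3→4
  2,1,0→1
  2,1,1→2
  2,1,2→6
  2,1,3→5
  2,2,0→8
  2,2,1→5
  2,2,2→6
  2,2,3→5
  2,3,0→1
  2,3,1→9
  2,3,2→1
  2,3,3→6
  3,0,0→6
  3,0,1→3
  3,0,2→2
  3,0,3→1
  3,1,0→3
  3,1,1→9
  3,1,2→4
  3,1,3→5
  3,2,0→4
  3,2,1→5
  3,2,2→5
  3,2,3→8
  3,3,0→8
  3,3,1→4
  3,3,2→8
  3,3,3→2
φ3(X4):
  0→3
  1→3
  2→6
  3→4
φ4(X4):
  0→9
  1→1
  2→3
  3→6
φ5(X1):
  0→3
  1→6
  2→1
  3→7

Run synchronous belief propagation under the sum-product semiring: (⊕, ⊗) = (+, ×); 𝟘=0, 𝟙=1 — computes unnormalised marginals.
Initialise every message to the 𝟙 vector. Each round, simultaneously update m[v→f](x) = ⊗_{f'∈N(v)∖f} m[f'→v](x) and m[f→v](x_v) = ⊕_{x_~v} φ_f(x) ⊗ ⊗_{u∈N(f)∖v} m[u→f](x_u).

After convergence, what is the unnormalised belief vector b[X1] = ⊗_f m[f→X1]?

b[X1] = [1173915, 2375730, 419868, 2943990]

init: all messages = 𝟙 over 4 values
r1 m[φ0→X8] = [17, 13, 23, 26]
r1 m[φ0→X5] = [21, 23, 24, 11]
r1 m[φ1→X13] = [9, 13, 16, 25]
r1 m[φ1→X5] = [10, 20, 16, 17]
r1 m[φ2→X1] = [77, 76, 75, 77]
r1 m[φ2→X5] = [80, 80, 75, 70]
r1 m[φ2→X4] = [76, 87, 75, 67]
r1 m[φ3→X4] = [3, 3, 6, 4]
r1 m[φ4→X4] = [9, 1, 3, 6]
r1 m[φ5→X1] = [3, 6, 1, 7]
r1 m[X8→φ0] = [1, 1, 1, 1]
r1 m[X13→φ1] = [1, 1, 1, 1]
r1 m[X1→φ2] = [1, 1, 1, 1]
r1 m[X1→φ5] = [1, 1, 1, 1]
r1 m[X5→φ0] = [1, 1, 1, 1]
r1 m[X5→φ1] = [1, 1, 1, 1]
r1 m[X5→φ2] = [1, 1, 1, 1]
r1 m[X4→φ2] = [1, 1, 1, 1]
r1 m[X4→φ3] = [1, 1, 1, 1]
r1 m[X4→φ4] = [1, 1, 1, 1]
r2 m[φ0→X8] = [17, 13, 23, 26]
r2 m[φ0→X5] = [21, 23, 24, 11]
r2 m[φ1→X13] = [9, 13, 16, 25]
r2 m[φ1→X5] = [10, 20, 16, 17]
r2 m[φ2→X1] = [77, 76, 75, 77]
r2 m[φ2→X5] = [80, 80, 75, 70]
r2 m[φ2→X4] = [76, 87, 75, 67]
r2 m[φ3→X4] = [3, 3, 6, 4]
r2 m[φ4→X4] = [9, 1, 3, 6]
r2 m[φ5→X1] = [3, 6, 1, 7]
r2 m[X8→φ0] = [1, 1, 1, 1]
r2 m[X13→φ1] = [1, 1, 1, 1]
r2 m[X1→φ2] = [3, 6, 1, 7]
r2 m[X1→φ5] = [77, 76, 75, 77]
r2 m[X5→φ0] = [800, 1600, 1200, 1190]
r2 m[X5→φ1] = [1680, 1840, 1800, 770]
r2 m[X5→φ2] = [210, 460, 384, 187]
r2 m[X4→φ2] = [27, 3, 18, 24]
r2 m[X4→φ3] = [684, 87, 225, 402]
r2 m[X4→φ4] = [228, 261, 450, 268]
r3 m[φ0→X8] = [21580, 15190, 27970, 30750]
r3 m[φ0→X5] = [21, 23, 24, 11]
r3 m[φ1→X13] = [14970, 21300, 23890, 35330]
r3 m[φ1→X5] = [10, 20, 16, 17]
r3 m[φ2→X1] = [391305, 395955, 419868, 420570]
r3 m[φ2→X5] = [5748, 6015, 4869, 5721]
r3 m[φ2→X4] = [96904, 127593, 100066, 88047]
r3 m[φ3→X4] = [3, 3, 6, 4]
r3 m[φ4→X4] = [9, 1, 3, 6]
r3 m[φ5→X1] = [3, 6, 1, 7]
r3 m[X8→φ0] = [1, 1, 1, 1]
r3 m[X13→φ1] = [1, 1, 1, 1]
r3 m[X1→φ2] = [3, 6, 1, 7]
r3 m[X1→φ5] = [77, 76, 75, 77]
r3 m[X5→φ0] = [800, 1600, 1200, 1190]
r3 m[X5→φ1] = [1680, 1840, 1800, 770]
r3 m[X5→φ2] = [210, 460, 384, 187]
r3 m[X4→φ2] = [27, 3, 18, 24]
r3 m[X4→φ3] = [684, 87, 225, 402]
r3 m[X4→φ4] = [228, 261, 450, 268]
r4 m[φ0→X8] = [21580, 15190, 27970, 30750]
r4 m[φ0→X5] = [21, 23, 24, 11]
r4 m[φ1→X13] = [14970, 21300, 23890, 35330]
r4 m[φ1→X5] = [10, 20, 16, 17]
r4 m[φ2→X1] = [391305, 395955, 419868, 420570]
r4 m[φ2→X5] = [5748, 6015, 4869, 5721]
r4 m[φ2→X4] = [96904, 127593, 100066, 88047]
r4 m[φ3→X4] = [3, 3, 6, 4]
r4 m[φ4→X4] = [9, 1, 3, 6]
r4 m[φ5→X1] = [3, 6, 1, 7]
r4 m[X8→φ0] = [1, 1, 1, 1]
r4 m[X13→φ1] = [1, 1, 1, 1]
r4 m[X1→φ2] = [3, 6, 1, 7]
r4 m[X1→φ5] = [391305, 395955, 419868, 420570]
r4 m[X5→φ0] = [57480, 120300, 77904, 97257]
r4 m[X5→φ1] = [120708, 138345, 116856, 62931]
r4 m[X5→φ2] = [210, 460, 384, 187]
r4 m[X4→φ2] = [27, 3, 18, 24]
r4 m[X4→φ3] = [872136, 127593, 300198, 528282]
r4 m[X4→φ4] = [290712, 382779, 600396, 352188]
r5 m[φ0→X8] = [1578150, 1055625, 2024079, 2255649]
r5 m[φ0→X5] = [21, 23, 24, 11]
r5 m[φ1→X13] = [1026972, 1526427, 1797324, 2562780]
r5 m[φ1→X5] = [10, 20, 16, 17]
r5 m[φ2→X1] = [391305, 395955, 419868, 420570]
r5 m[φ2→X5] = [5748, 6015, 4869, 5721]
r5 m[φ2→X4] = [96904, 127593, 100066, 88047]
r5 m[φ3→X4] = [3, 3, 6, 4]
r5 m[φ4→X4] = [9, 1, 3, 6]
r5 m[φ5→X1] = [3, 6, 1, 7]
r5 m[X8→φ0] = [1, 1, 1, 1]
r5 m[X13→φ1] = [1, 1, 1, 1]
r5 m[X1→φ2] = [3, 6, 1, 7]
r5 m[X1→φ5] = [391305, 395955, 419868, 420570]
r5 m[X5→φ0] = [57480, 120300, 77904, 97257]
r5 m[X5→φ1] = [120708, 138345, 116856, 62931]
r5 m[X5→φ2] = [210, 460, 384, 187]
r5 m[X4→φ2] = [27, 3, 18, 24]
r5 m[X4→φ3] = [872136, 127593, 300198, 528282]
r5 m[X4→φ4] = [290712, 382779, 600396, 352188]
r6 m[φ0→X8] = [1578150, 1055625, 2024079, 2255649]
r6 m[φ0→X5] = [21, 23, 24, 11]
r6 m[φ1→X13] = [1026972, 1526427, 1797324, 2562780]
r6 m[φ1→X5] = [10, 20, 16, 17]
r6 m[φ2→X1] = [391305, 395955, 419868, 420570]
r6 m[φ2→X5] = [5748, 6015, 4869, 5721]
r6 m[φ2→X4] = [96904, 127593, 100066, 88047]
r6 m[φ3→X4] = [3, 3, 6, 4]
r6 m[φ4→X4] = [9, 1, 3, 6]
r6 m[φ5→X1] = [3, 6, 1, 7]
r6 m[X8→φ0] = [1, 1, 1, 1]
r6 m[X13→φ1] = [1, 1, 1, 1]
r6 m[X1→φ2] = [3, 6, 1, 7]
r6 m[X1→φ5] = [391305, 395955, 419868, 420570]
r6 m[X5→φ0] = [57480, 120300, 77904, 97257]
r6 m[X5→φ1] = [120708, 138345, 116856, 62931]
r6 m[X5→φ2] = [210, 460, 384, 187]
r6 m[X4→φ2] = [27, 3, 18, 24]
r6 m[X4→φ3] = [872136, 127593, 300198, 528282]
r6 m[X4→φ4] = [290712, 382779, 600396, 352188]
fixed point reached at round 6
b[X1] = ⊗ incoming = [1173915, 2375730, 419868, 2943990]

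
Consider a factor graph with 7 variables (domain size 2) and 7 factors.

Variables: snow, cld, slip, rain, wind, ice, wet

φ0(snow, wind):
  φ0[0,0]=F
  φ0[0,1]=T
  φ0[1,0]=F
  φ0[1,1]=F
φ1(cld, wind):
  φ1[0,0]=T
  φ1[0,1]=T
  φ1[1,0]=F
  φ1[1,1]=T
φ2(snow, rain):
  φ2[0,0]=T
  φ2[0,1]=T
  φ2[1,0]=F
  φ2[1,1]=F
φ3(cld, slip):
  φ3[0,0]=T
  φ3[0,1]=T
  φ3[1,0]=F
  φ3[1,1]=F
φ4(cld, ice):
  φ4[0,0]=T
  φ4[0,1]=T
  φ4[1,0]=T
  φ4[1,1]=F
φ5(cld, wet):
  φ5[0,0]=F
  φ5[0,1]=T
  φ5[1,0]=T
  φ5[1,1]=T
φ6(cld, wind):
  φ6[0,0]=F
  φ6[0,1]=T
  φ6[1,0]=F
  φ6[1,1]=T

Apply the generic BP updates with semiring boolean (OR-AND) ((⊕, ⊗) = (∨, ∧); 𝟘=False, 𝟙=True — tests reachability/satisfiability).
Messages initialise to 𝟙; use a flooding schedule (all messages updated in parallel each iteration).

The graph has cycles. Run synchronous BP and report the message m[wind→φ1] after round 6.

init: all messages = 𝟙 over 2 values
r1 m[φ0→snow] = [T, F]
r1 m[φ0→wind] = [F, T]
r1 m[φ1→cld] = [T, T]
r1 m[φ1→wind] = [T, T]
r1 m[φ2→snow] = [T, F]
r1 m[φ2→rain] = [T, T]
r1 m[φ3→cld] = [T, F]
r1 m[φ3→slip] = [T, T]
r1 m[φ4→cld] = [T, T]
r1 m[φ4→ice] = [T, T]
r1 m[φ5→cld] = [T, T]
r1 m[φ5→wet] = [T, T]
r1 m[φ6→cld] = [T, T]
r1 m[φ6→wind] = [F, T]
r1 m[snow→φ0] = [T, T]
r1 m[snow→φ2] = [T, T]
r1 m[cld→φ1] = [T, T]
r1 m[cld→φ3] = [T, T]
r1 m[cld→φ4] = [T, T]
r1 m[cld→φ5] = [T, T]
r1 m[cld→φ6] = [T, T]
r1 m[slip→φ3] = [T, T]
r1 m[rain→φ2] = [T, T]
r1 m[wind→φ0] = [T, T]
r1 m[wind→φ1] = [T, T]
r1 m[wind→φ6] = [T, T]
r1 m[ice→φ4] = [T, T]
r1 m[wet→φ5] = [T, T]
r2 m[φ0→snow] = [T, F]
r2 m[φ0→wind] = [F, T]
r2 m[φ1→cld] = [T, T]
r2 m[φ1→wind] = [T, T]
r2 m[φ2→snow] = [T, F]
r2 m[φ2→rain] = [T, T]
r2 m[φ3→cld] = [T, F]
r2 m[φ3→slip] = [T, T]
r2 m[φ4→cld] = [T, T]
r2 m[φ4→ice] = [T, T]
r2 m[φ5→cld] = [T, T]
r2 m[φ5→wet] = [T, T]
r2 m[φ6→cld] = [T, T]
r2 m[φ6→wind] = [F, T]
r2 m[snow→φ0] = [T, F]
r2 m[snow→φ2] = [T, F]
r2 m[cld→φ1] = [T, F]
r2 m[cld→φ3] = [T, T]
r2 m[cld→φ4] = [T, F]
r2 m[cld→φ5] = [T, F]
r2 m[cld→φ6] = [T, F]
r2 m[slip→φ3] = [T, T]
r2 m[rain→φ2] = [T, T]
r2 m[wind→φ0] = [F, T]
r2 m[wind→φ1] = [F, T]
r2 m[wind→φ6] = [F, T]
r2 m[ice→φ4] = [T, T]
r2 m[wet→φ5] = [T, T]
r3 m[φ0→snow] = [T, F]
r3 m[φ0→wind] = [F, T]
r3 m[φ1→cld] = [T, T]
r3 m[φ1→wind] = [T, T]
r3 m[φ2→snow] = [T, F]
r3 m[φ2→rain] = [T, T]
r3 m[φ3→cld] = [T, F]
r3 m[φ3→slip] = [T, T]
r3 m[φ4→cld] = [T, T]
r3 m[φ4→ice] = [T, T]
r3 m[φ5→cld] = [T, T]
r3 m[φ5→wet] = [F, T]
r3 m[φ6→cld] = [T, T]
r3 m[φ6→wind] = [F, T]
r3 m[snow→φ0] = [T, F]
r3 m[snow→φ2] = [T, F]
r3 m[cld→φ1] = [T, F]
r3 m[cld→φ3] = [T, T]
r3 m[cld→φ4] = [T, F]
r3 m[cld→φ5] = [T, F]
r3 m[cld→φ6] = [T, F]
r3 m[slip→φ3] = [T, T]
r3 m[rain→φ2] = [T, T]
r3 m[wind→φ0] = [F, T]
r3 m[wind→φ1] = [F, T]
r3 m[wind→φ6] = [F, T]
r3 m[ice→φ4] = [T, T]
r3 m[wet→φ5] = [T, T]
r4 m[φ0→snow] = [T, F]
r4 m[φ0→wind] = [F, T]
r4 m[φ1→cld] = [T, T]
r4 m[φ1→wind] = [T, T]
r4 m[φ2→snow] = [T, F]
r4 m[φ2→rain] = [T, T]
r4 m[φ3→cld] = [T, F]
r4 m[φ3→slip] = [T, T]
r4 m[φ4→cld] = [T, T]
r4 m[φ4→ice] = [T, T]
r4 m[φ5→cld] = [T, T]
r4 m[φ5→wet] = [F, T]
r4 m[φ6→cld] = [T, T]
r4 m[φ6→wind] = [F, T]
r4 m[snow→φ0] = [T, F]
r4 m[snow→φ2] = [T, F]
r4 m[cld→φ1] = [T, F]
r4 m[cld→φ3] = [T, T]
r4 m[cld→φ4] = [T, F]
r4 m[cld→φ5] = [T, F]
r4 m[cld→φ6] = [T, F]
r4 m[slip→φ3] = [T, T]
r4 m[rain→φ2] = [T, T]
r4 m[wind→φ0] = [F, T]
r4 m[wind→φ1] = [F, T]
r4 m[wind→φ6] = [F, T]
r4 m[ice→φ4] = [T, T]
r4 m[wet→φ5] = [T, T]
r5 m[φ0→snow] = [T, F]
r5 m[φ0→wind] = [F, T]
r5 m[φ1→cld] = [T, T]
r5 m[φ1→wind] = [T, T]
r5 m[φ2→snow] = [T, F]
r5 m[φ2→rain] = [T, T]
r5 m[φ3→cld] = [T, F]
r5 m[φ3→slip] = [T, T]
r5 m[φ4→cld] = [T, T]
r5 m[φ4→ice] = [T, T]
r5 m[φ5→cld] = [T, T]
r5 m[φ5→wet] = [F, T]
r5 m[φ6→cld] = [T, T]
r5 m[φ6→wind] = [F, T]
r5 m[snow→φ0] = [T, F]
r5 m[snow→φ2] = [T, F]
r5 m[cld→φ1] = [T, F]
r5 m[cld→φ3] = [T, T]
r5 m[cld→φ4] = [T, F]
r5 m[cld→φ5] = [T, F]
r5 m[cld→φ6] = [T, F]
r5 m[slip→φ3] = [T, T]
r5 m[rain→φ2] = [T, T]
r5 m[wind→φ0] = [F, T]
r5 m[wind→φ1] = [F, T]
r5 m[wind→φ6] = [F, T]
r5 m[ice→φ4] = [T, T]
r5 m[wet→φ5] = [T, T]
r6 m[φ0→snow] = [T, F]
r6 m[φ0→wind] = [F, T]
r6 m[φ1→cld] = [T, T]
r6 m[φ1→wind] = [T, T]
r6 m[φ2→snow] = [T, F]
r6 m[φ2→rain] = [T, T]
r6 m[φ3→cld] = [T, F]
r6 m[φ3→slip] = [T, T]
r6 m[φ4→cld] = [T, T]
r6 m[φ4→ice] = [T, T]
r6 m[φ5→cld] = [T, T]
r6 m[φ5→wet] = [F, T]
r6 m[φ6→cld] = [T, T]
r6 m[φ6→wind] = [F, T]
r6 m[snow→φ0] = [T, F]
r6 m[snow→φ2] = [T, F]
r6 m[cld→φ1] = [T, F]
r6 m[cld→φ3] = [T, T]
r6 m[cld→φ4] = [T, F]
r6 m[cld→φ5] = [T, F]
r6 m[cld→φ6] = [T, F]
r6 m[slip→φ3] = [T, T]
r6 m[rain→φ2] = [T, T]
r6 m[wind→φ0] = [F, T]
r6 m[wind→φ1] = [F, T]
r6 m[wind→φ6] = [F, T]
r6 m[ice→φ4] = [T, T]
r6 m[wet→φ5] = [T, T]
fixed point reached at round 4

message @ round 6 = [F, T]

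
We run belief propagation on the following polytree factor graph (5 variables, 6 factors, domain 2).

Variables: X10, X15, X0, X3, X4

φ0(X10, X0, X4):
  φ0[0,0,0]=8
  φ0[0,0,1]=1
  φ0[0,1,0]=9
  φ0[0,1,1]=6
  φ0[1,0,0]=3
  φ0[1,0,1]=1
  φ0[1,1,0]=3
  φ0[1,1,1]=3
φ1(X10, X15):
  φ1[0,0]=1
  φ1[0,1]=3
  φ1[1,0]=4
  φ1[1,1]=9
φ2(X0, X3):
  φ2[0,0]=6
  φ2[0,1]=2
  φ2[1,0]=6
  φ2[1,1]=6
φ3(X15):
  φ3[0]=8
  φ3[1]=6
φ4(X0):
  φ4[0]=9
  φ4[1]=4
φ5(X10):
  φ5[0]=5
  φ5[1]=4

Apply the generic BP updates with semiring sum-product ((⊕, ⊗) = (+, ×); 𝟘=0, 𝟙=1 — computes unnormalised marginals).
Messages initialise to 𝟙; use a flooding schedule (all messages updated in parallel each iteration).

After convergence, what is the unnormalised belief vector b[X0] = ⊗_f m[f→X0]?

b[X0] = [183312, 192672]

init: all messages = 𝟙 over 2 values
r1 m[φ0→X10] = [24, 10]
r1 m[φ0→X0] = [13, 21]
r1 m[φ0→X4] = [23, 11]
r1 m[φ1→X10] = [4, 13]
r1 m[φ1→X15] = [5, 12]
r1 m[φ2→X0] = [8, 12]
r1 m[φ2→X3] = [12, 8]
r1 m[φ3→X15] = [8, 6]
r1 m[φ4→X0] = [9, 4]
r1 m[φ5→X10] = [5, 4]
r1 m[X10→φ0] = [1, 1]
r1 m[X10→φ1] = [1, 1]
r1 m[X10→φ5] = [1, 1]
r1 m[X15→φ1] = [1, 1]
r1 m[X15→φ3] = [1, 1]
r1 m[X0→φ0] = [1, 1]
r1 m[X0→φ2] = [1, 1]
r1 m[X0→φ4] = [1, 1]
r1 m[X3→φ2] = [1, 1]
r1 m[X4→φ0] = [1, 1]
r2 m[φ0→X10] = [24, 10]
r2 m[φ0→X0] = [13, 21]
r2 m[φ0→X4] = [23, 11]
r2 m[φ1→X10] = [4, 13]
r2 m[φ1→X15] = [5, 12]
r2 m[φ2→X0] = [8, 12]
r2 m[φ2→X3] = [12, 8]
r2 m[φ3→X15] = [8, 6]
r2 m[φ4→X0] = [9, 4]
r2 m[φ5→X10] = [5, 4]
r2 m[X10→φ0] = [20, 52]
r2 m[X10→φ1] = [120, 40]
r2 m[X10→φ5] = [96, 130]
r2 m[X15→φ1] = [8, 6]
r2 m[X15→φ3] = [5, 12]
r2 m[X0→φ0] = [72, 48]
r2 m[X0→φ2] = [117, 84]
r2 m[X0→φ4] = [104, 252]
r2 m[X3→φ2] = [1, 1]
r2 m[X4→φ0] = [1, 1]
r3 m[φ0→X10] = [1368, 576]
r3 m[φ0→X0] = [388, 612]
r3 m[φ0→X4] = [38880, 18432]
r3 m[φ1→X10] = [26, 86]
r3 m[φ1→X15] = [280, 720]
r3 m[φ2→X0] = [8, 12]
r3 m[φ2→X3] = [1206, 738]
r3 m[φ3→X15] = [8, 6]
r3 m[φ4→X0] = [9, 4]
r3 m[φ5→X10] = [5, 4]
r3 m[X10→φ0] = [20, 52]
r3 m[X10→φ1] = [120, 40]
r3 m[X10→φ5] = [96, 130]
r3 m[X15→φ1] = [8, 6]
r3 m[X15→φ3] = [5, 12]
r3 m[X0→φ0] = [72, 48]
r3 m[X0→φ2] = [117, 84]
r3 m[X0→φ4] = [104, 252]
r3 m[X3→φ2] = [1, 1]
r3 m[X4→φ0] = [1, 1]
r4 m[φ0→X10] = [1368, 576]
r4 m[φ0→X0] = [388, 612]
r4 m[φ0→X4] = [38880, 18432]
r4 m[φ1→X10] = [26, 86]
r4 m[φ1→X15] = [280, 720]
r4 m[φ2→X0] = [8, 12]
r4 m[φ2→X3] = [1206, 738]
r4 m[φ3→X15] = [8, 6]
r4 m[φ4→X0] = [9, 4]
r4 m[φ5→X10] = [5, 4]
r4 m[X10→φ0] = [130, 344]
r4 m[X10→φ1] = [6840, 2304]
r4 m[X10→φ5] = [35568, 49536]
r4 m[X15→φ1] = [8, 6]
r4 m[X15→φ3] = [280, 720]
r4 m[X0→φ0] = [72, 48]
r4 m[X0→φ2] = [3492, 2448]
r4 m[X0→φ4] = [3104, 7344]
r4 m[X3→φ2] = [1, 1]
r4 m[X4→φ0] = [1, 1]
r5 m[φ0→X10] = [1368, 576]
r5 m[φ0→X0] = [2546, 4014]
r5 m[φ0→X4] = [254880, 121104]
r5 m[φ1→X10] = [26, 86]
r5 m[φ1→X15] = [16056, 41256]
r5 m[φ2→X0] = [8, 12]
r5 m[φ2→X3] = [35640, 21672]
r5 m[φ3→X15] = [8, 6]
r5 m[φ4→X0] = [9, 4]
r5 m[φ5→X10] = [5, 4]
r5 m[X10→φ0] = [130, 344]
r5 m[X10→φ1] = [6840, 2304]
r5 m[X10→φ5] = [35568, 49536]
r5 m[X15→φ1] = [8, 6]
r5 m[X15→φ3] = [280, 720]
r5 m[X0→φ0] = [72, 48]
r5 m[X0→φ2] = [3492, 2448]
r5 m[X0→φ4] = [3104, 7344]
r5 m[X3→φ2] = [1, 1]
r5 m[X4→φ0] = [1, 1]
r6 m[φ0→X10] = [1368, 576]
r6 m[φ0→X0] = [2546, 4014]
r6 m[φ0→X4] = [254880, 121104]
r6 m[φ1→X10] = [26, 86]
r6 m[φ1→X15] = [16056, 41256]
r6 m[φ2→X0] = [8, 12]
r6 m[φ2→X3] = [35640, 21672]
r6 m[φ3→X15] = [8, 6]
r6 m[φ4→X0] = [9, 4]
r6 m[φ5→X10] = [5, 4]
r6 m[X10→φ0] = [130, 344]
r6 m[X10→φ1] = [6840, 2304]
r6 m[X10→φ5] = [35568, 49536]
r6 m[X15→φ1] = [8, 6]
r6 m[X15→φ3] = [16056, 41256]
r6 m[X0→φ0] = [72, 48]
r6 m[X0→φ2] = [22914, 16056]
r6 m[X0→φ4] = [20368, 48168]
r6 m[X3→φ2] = [1, 1]
r6 m[X4→φ0] = [1, 1]
r7 m[φ0→X10] = [1368, 576]
r7 m[φ0→X0] = [2546, 4014]
r7 m[φ0→X4] = [254880, 121104]
r7 m[φ1→X10] = [26, 86]
r7 m[φ1→X15] = [16056, 41256]
r7 m[φ2→X0] = [8, 12]
r7 m[φ2→X3] = [233820, 142164]
r7 m[φ3→X15] = [8, 6]
r7 m[φ4→X0] = [9, 4]
r7 m[φ5→X10] = [5, 4]
r7 m[X10→φ0] = [130, 344]
r7 m[X10→φ1] = [6840, 2304]
r7 m[X10→φ5] = [35568, 49536]
r7 m[X15→φ1] = [8, 6]
r7 m[X15→φ3] = [16056, 41256]
r7 m[X0→φ0] = [72, 48]
r7 m[X0→φ2] = [22914, 16056]
r7 m[X0→φ4] = [20368, 48168]
r7 m[X3→φ2] = [1, 1]
r7 m[X4→φ0] = [1, 1]
r8 m[φ0→X10] = [1368, 576]
r8 m[φ0→X0] = [2546, 4014]
r8 m[φ0→X4] = [254880, 121104]
r8 m[φ1→X10] = [26, 86]
r8 m[φ1→X15] = [16056, 41256]
r8 m[φ2→X0] = [8, 12]
r8 m[φ2→X3] = [233820, 142164]
r8 m[φ3→X15] = [8, 6]
r8 m[φ4→X0] = [9, 4]
r8 m[φ5→X10] = [5, 4]
r8 m[X10→φ0] = [130, 344]
r8 m[X10→φ1] = [6840, 2304]
r8 m[X10→φ5] = [35568, 49536]
r8 m[X15→φ1] = [8, 6]
r8 m[X15→φ3] = [16056, 41256]
r8 m[X0→φ0] = [72, 48]
r8 m[X0→φ2] = [22914, 16056]
r8 m[X0→φ4] = [20368, 48168]
r8 m[X3→φ2] = [1, 1]
r8 m[X4→φ0] = [1, 1]
fixed point reached at round 8
b[X0] = ⊗ incoming = [183312, 192672]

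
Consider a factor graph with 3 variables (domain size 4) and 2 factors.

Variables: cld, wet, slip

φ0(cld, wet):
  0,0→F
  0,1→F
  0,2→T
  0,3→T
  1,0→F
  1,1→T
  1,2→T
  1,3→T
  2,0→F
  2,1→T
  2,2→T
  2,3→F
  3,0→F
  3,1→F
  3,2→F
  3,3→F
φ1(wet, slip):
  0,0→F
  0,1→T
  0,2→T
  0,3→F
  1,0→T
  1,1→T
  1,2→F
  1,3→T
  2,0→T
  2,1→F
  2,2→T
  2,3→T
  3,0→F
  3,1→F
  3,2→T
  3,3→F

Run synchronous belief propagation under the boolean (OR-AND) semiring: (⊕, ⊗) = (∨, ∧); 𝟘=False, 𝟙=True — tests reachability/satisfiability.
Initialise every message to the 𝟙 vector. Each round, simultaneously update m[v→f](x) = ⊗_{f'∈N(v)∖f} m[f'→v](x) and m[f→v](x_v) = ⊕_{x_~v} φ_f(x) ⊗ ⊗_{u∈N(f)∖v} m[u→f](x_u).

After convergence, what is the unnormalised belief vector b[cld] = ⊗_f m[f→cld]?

init: all messages = 𝟙 over 4 values
r1 m[φ0→cld] = [T, T, T, F]
r1 m[φ0→wet] = [F, T, T, T]
r1 m[φ1→wet] = [T, T, T, T]
r1 m[φ1→slip] = [T, T, T, T]
r1 m[cld→φ0] = [T, T, T, T]
r1 m[wet→φ0] = [T, T, T, T]
r1 m[wet→φ1] = [T, T, T, T]
r1 m[slip→φ1] = [T, T, T, T]
r2 m[φ0→cld] = [T, T, T, F]
r2 m[φ0→wet] = [F, T, T, T]
r2 m[φ1→wet] = [T, T, T, T]
r2 m[φ1→slip] = [T, T, T, T]
r2 m[cld→φ0] = [T, T, T, T]
r2 m[wet→φ0] = [T, T, T, T]
r2 m[wet→φ1] = [F, T, T, T]
r2 m[slip→φ1] = [T, T, T, T]
r3 m[φ0→cld] = [T, T, T, F]
r3 m[φ0→wet] = [F, T, T, T]
r3 m[φ1→wet] = [T, T, T, T]
r3 m[φ1→slip] = [T, T, T, T]
r3 m[cld→φ0] = [T, T, T, T]
r3 m[wet→φ0] = [T, T, T, T]
r3 m[wet→φ1] = [F, T, T, T]
r3 m[slip→φ1] = [T, T, T, T]
fixed point reached at round 3
b[cld] = ⊗ incoming = [T, T, T, F]

b[cld] = [T, T, T, F]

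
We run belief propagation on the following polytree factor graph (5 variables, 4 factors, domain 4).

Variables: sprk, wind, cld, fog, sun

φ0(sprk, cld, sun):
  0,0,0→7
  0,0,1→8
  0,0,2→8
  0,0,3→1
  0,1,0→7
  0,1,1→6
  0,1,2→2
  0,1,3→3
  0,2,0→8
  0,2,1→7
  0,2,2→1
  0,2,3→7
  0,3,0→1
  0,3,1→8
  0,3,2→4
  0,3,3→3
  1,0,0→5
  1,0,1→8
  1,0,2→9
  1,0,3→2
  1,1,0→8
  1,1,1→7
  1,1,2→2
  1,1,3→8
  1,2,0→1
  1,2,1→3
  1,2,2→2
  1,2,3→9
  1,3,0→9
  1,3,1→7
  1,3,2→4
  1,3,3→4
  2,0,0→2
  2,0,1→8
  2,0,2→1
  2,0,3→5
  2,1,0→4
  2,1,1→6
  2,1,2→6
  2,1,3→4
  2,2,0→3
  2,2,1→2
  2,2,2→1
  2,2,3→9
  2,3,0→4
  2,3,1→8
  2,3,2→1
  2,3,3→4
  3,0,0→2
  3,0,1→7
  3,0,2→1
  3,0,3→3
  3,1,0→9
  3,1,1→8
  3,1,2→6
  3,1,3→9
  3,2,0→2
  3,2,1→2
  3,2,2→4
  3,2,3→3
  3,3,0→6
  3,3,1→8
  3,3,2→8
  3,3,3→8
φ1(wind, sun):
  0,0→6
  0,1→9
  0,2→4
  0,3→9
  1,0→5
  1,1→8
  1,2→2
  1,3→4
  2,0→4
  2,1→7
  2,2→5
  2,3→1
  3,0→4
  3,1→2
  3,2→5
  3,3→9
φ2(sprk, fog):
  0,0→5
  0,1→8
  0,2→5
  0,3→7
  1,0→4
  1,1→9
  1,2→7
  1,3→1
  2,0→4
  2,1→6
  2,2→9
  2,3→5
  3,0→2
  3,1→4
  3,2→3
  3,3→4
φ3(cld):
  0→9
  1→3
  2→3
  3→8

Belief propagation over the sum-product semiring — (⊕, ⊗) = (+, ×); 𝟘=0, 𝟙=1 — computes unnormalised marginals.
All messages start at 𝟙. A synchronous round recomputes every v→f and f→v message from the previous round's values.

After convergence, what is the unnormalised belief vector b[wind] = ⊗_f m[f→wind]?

init: all messages = 𝟙 over 4 values
r1 m[φ0→sprk] = [81, 88, 68, 86]
r1 m[φ0→cld] = [77, 95, 64, 87]
r1 m[φ0→sun] = [78, 103, 60, 82]
r1 m[φ1→wind] = [28, 19, 17, 20]
r1 m[φ1→sun] = [19, 26, 16, 23]
r1 m[φ2→sprk] = [25, 21, 24, 13]
r1 m[φ2→fog] = [15, 27, 24, 17]
r1 m[φ3→cld] = [9, 3, 3, 8]
r1 m[sprk→φ0] = [1, 1, 1, 1]
r1 m[sprk→φ2] = [1, 1, 1, 1]
r1 m[wind→φ1] = [1, 1, 1, 1]
r1 m[cld→φ0] = [1, 1, 1, 1]
r1 m[cld→φ3] = [1, 1, 1, 1]
r1 m[fog→φ2] = [1, 1, 1, 1]
r1 m[sun→φ0] = [1, 1, 1, 1]
r1 m[sun→φ1] = [1, 1, 1, 1]
r2 m[φ0→sprk] = [81, 88, 68, 86]
r2 m[φ0→cld] = [77, 95, 64, 87]
r2 m[φ0→sun] = [78, 103, 60, 82]
r2 m[φ1→wind] = [28, 19, 17, 20]
r2 m[φ1→sun] = [19, 26, 16, 23]
r2 m[φ2→sprk] = [25, 21, 24, 13]
r2 m[φ2→fog] = [15, 27, 24, 17]
r2 m[φ3→cld] = [9, 3, 3, 8]
r2 m[sprk→φ0] = [25, 21, 24, 13]
r2 m[sprk→φ2] = [81, 88, 68, 86]
r2 m[wind→φ1] = [1, 1, 1, 1]
r2 m[cld→φ0] = [9, 3, 3, 8]
r2 m[cld→φ3] = [77, 95, 64, 87]
r2 m[fog→φ2] = [1, 1, 1, 1]
r2 m[sun→φ0] = [19, 26, 16, 23]
r2 m[sun→φ1] = [78, 103, 60, 82]
r3 m[φ0→sprk] = [10011, 11167, 8785, 10532]
r3 m[φ0→cld] = [35666, 40246, 30698, 37339]
r3 m[φ0→sun] = [8915, 13574, 7701, 8131]
r3 m[φ1→wind] = [2373, 1662, 1415, 1556]
r3 m[φ1→sun] = [19, 26, 16, 23]
r3 m[φ2→sprk] = [25, 21, 24, 13]
r3 m[φ2→fog] = [1201, 2192, 1891, 1339]
r3 m[φ3→cld] = [9, 3, 3, 8]
r3 m[sprk→φ0] = [25, 21, 24, 13]
r3 m[sprk→φ2] = [81, 88, 68, 86]
r3 m[wind→φ1] = [1, 1, 1, 1]
r3 m[cld→φ0] = [9, 3, 3, 8]
r3 m[cld→φ3] = [77, 95, 64, 87]
r3 m[fog→φ2] = [1, 1, 1, 1]
r3 m[sun→φ0] = [19, 26, 16, 23]
r3 m[sun→φ1] = [78, 103, 60, 82]
r4 m[φ0→sprk] = [10011, 11167, 8785, 10532]
r4 m[φ0→cld] = [35666, 40246, 30698, 37339]
r4 m[φ0→sun] = [8915, 13574, 7701, 8131]
r4 m[φ1→wind] = [2373, 1662, 1415, 1556]
r4 m[φ1→sun] = [19, 26, 16, 23]
r4 m[φ2→sprk] = [25, 21, 24, 13]
r4 m[φ2→fog] = [1201, 2192, 1891, 1339]
r4 m[φ3→cld] = [9, 3, 3, 8]
r4 m[sprk→φ0] = [25, 21, 24, 13]
r4 m[sprk→φ2] = [10011, 11167, 8785, 10532]
r4 m[wind→φ1] = [1, 1, 1, 1]
r4 m[cld→φ0] = [9, 3, 3, 8]
r4 m[cld→φ3] = [35666, 40246, 30698, 37339]
r4 m[fog→φ2] = [1, 1, 1, 1]
r4 m[sun→φ0] = [19, 26, 16, 23]
r4 m[sun→φ1] = [8915, 13574, 7701, 8131]
r5 m[φ0→sprk] = [10011, 11167, 8785, 10532]
r5 m[φ0→cld] = [35666, 40246, 30698, 37339]
r5 m[φ0→sun] = [8915, 13574, 7701, 8131]
r5 m[φ1→wind] = [279639, 201093, 177314, 174492]
r5 m[φ1→sun] = [19, 26, 16, 23]
r5 m[φ2→sprk] = [25, 21, 24, 13]
r5 m[φ2→fog] = [150927, 275429, 238885, 167297]
r5 m[φ3→cld] = [9, 3, 3, 8]
r5 m[sprk→φ0] = [25, 21, 24, 13]
r5 m[sprk→φ2] = [10011, 11167, 8785, 10532]
r5 m[wind→φ1] = [1, 1, 1, 1]
r5 m[cld→φ0] = [9, 3, 3, 8]
r5 m[cld→φ3] = [35666, 40246, 30698, 37339]
r5 m[fog→φ2] = [1, 1, 1, 1]
r5 m[sun→φ0] = [19, 26, 16, 23]
r5 m[sun→φ1] = [8915, 13574, 7701, 8131]
r6 m[φ0→sprk] = [10011, 11167, 8785, 10532]
r6 m[φ0→cld] = [35666, 40246, 30698, 37339]
r6 m[φ0→sun] = [8915, 13574, 7701, 8131]
r6 m[φ1→wind] = [279639, 201093, 177314, 174492]
r6 m[φ1→sun] = [19, 26, 16, 23]
r6 m[φ2→sprk] = [25, 21, 24, 13]
r6 m[φ2→fog] = [150927, 275429, 238885, 167297]
r6 m[φ3→cld] = [9, 3, 3, 8]
r6 m[sprk→φ0] = [25, 21, 24, 13]
r6 m[sprk→φ2] = [10011, 11167, 8785, 10532]
r6 m[wind→φ1] = [1, 1, 1, 1]
r6 m[cld→φ0] = [9, 3, 3, 8]
r6 m[cld→φ3] = [35666, 40246, 30698, 37339]
r6 m[fog→φ2] = [1, 1, 1, 1]
r6 m[sun→φ0] = [19, 26, 16, 23]
r6 m[sun→φ1] = [8915, 13574, 7701, 8131]
fixed point reached at round 6
b[wind] = ⊗ incoming = [279639, 201093, 177314, 174492]

b[wind] = [279639, 201093, 177314, 174492]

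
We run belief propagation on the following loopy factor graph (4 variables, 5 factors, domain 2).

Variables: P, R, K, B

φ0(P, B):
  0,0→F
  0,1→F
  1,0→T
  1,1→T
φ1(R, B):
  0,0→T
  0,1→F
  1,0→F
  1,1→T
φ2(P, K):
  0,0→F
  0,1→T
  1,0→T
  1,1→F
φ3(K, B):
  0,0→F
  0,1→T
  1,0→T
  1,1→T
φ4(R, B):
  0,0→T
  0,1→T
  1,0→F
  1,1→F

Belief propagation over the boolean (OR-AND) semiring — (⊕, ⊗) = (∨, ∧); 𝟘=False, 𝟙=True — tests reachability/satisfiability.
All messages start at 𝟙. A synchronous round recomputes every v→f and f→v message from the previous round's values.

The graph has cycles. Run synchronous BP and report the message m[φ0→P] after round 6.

init: all messages = 𝟙 over 2 values
r1 m[φ0→P] = [F, T]
r1 m[φ0→B] = [T, T]
r1 m[φ1→R] = [T, T]
r1 m[φ1→B] = [T, T]
r1 m[φ2→P] = [T, T]
r1 m[φ2→K] = [T, T]
r1 m[φ3→K] = [T, T]
r1 m[φ3→B] = [T, T]
r1 m[φ4→R] = [T, F]
r1 m[φ4→B] = [T, T]
r1 m[P→φ0] = [T, T]
r1 m[P→φ2] = [T, T]
r1 m[R→φ1] = [T, T]
r1 m[R→φ4] = [T, T]
r1 m[K→φ2] = [T, T]
r1 m[K→φ3] = [T, T]
r1 m[B→φ0] = [T, T]
r1 m[B→φ1] = [T, T]
r1 m[B→φ3] = [T, T]
r1 m[B→φ4] = [T, T]
r2 m[φ0→P] = [F, T]
r2 m[φ0→B] = [T, T]
r2 m[φ1→R] = [T, T]
r2 m[φ1→B] = [T, T]
r2 m[φ2→P] = [T, T]
r2 m[φ2→K] = [T, T]
r2 m[φ3→K] = [T, T]
r2 m[φ3→B] = [T, T]
r2 m[φ4→R] = [T, F]
r2 m[φ4→B] = [T, T]
r2 m[P→φ0] = [T, T]
r2 m[P→φ2] = [F, T]
r2 m[R→φ1] = [T, F]
r2 m[R→φ4] = [T, T]
r2 m[K→φ2] = [T, T]
r2 m[K→φ3] = [T, T]
r2 m[B→φ0] = [T, T]
r2 m[B→φ1] = [T, T]
r2 m[B→φ3] = [T, T]
r2 m[B→φ4] = [T, T]
r3 m[φ0→P] = [F, T]
r3 m[φ0→B] = [T, T]
r3 m[φ1→R] = [T, T]
r3 m[φ1→B] = [T, F]
r3 m[φ2→P] = [T, T]
r3 m[φ2→K] = [T, F]
r3 m[φ3→K] = [T, T]
r3 m[φ3→B] = [T, T]
r3 m[φ4→R] = [T, F]
r3 m[φ4→B] = [T, T]
r3 m[P→φ0] = [T, T]
r3 m[P→φ2] = [F, T]
r3 m[R→φ1] = [T, F]
r3 m[R→φ4] = [T, T]
r3 m[K→φ2] = [T, T]
r3 m[K→φ3] = [T, T]
r3 m[B→φ0] = [T, T]
r3 m[B→φ1] = [T, T]
r3 m[B→φ3] = [T, T]
r3 m[B→φ4] = [T, T]
r4 m[φ0→P] = [F, T]
r4 m[φ0→B] = [T, T]
r4 m[φ1→R] = [T, T]
r4 m[φ1→B] = [T, F]
r4 m[φ2→P] = [T, T]
r4 m[φ2→K] = [T, F]
r4 m[φ3→K] = [T, T]
r4 m[φ3→B] = [T, T]
r4 m[φ4→R] = [T, F]
r4 m[φ4→B] = [T, T]
r4 m[P→φ0] = [T, T]
r4 m[P→φ2] = [F, T]
r4 m[R→φ1] = [T, F]
r4 m[R→φ4] = [T, T]
r4 m[K→φ2] = [T, T]
r4 m[K→φ3] = [T, F]
r4 m[B→φ0] = [T, F]
r4 m[B→φ1] = [T, T]
r4 m[B→φ3] = [T, F]
r4 m[B→φ4] = [T, F]
r5 m[φ0→P] = [F, T]
r5 m[φ0→B] = [T, T]
r5 m[φ1→R] = [T, T]
r5 m[φ1→B] = [T, F]
r5 m[φ2→P] = [T, T]
r5 m[φ2→K] = [T, F]
r5 m[φ3→K] = [F, T]
r5 m[φ3→B] = [F, T]
r5 m[φ4→R] = [T, F]
r5 m[φ4→B] = [T, T]
r5 m[P→φ0] = [T, T]
r5 m[P→φ2] = [F, T]
r5 m[R→φ1] = [T, F]
r5 m[R→φ4] = [T, T]
r5 m[K→φ2] = [T, T]
r5 m[K→φ3] = [T, F]
r5 m[B→φ0] = [T, F]
r5 m[B→φ1] = [T, T]
r5 m[B→φ3] = [T, F]
r5 m[B→φ4] = [T, F]
r6 m[φ0→P] = [F, T]
r6 m[φ0→B] = [T, T]
r6 m[φ1→R] = [T, T]
r6 m[φ1→B] = [T, F]
r6 m[φ2→P] = [T, T]
r6 m[φ2→K] = [T, F]
r6 m[φ3→K] = [F, T]
r6 m[φ3→B] = [F, T]
r6 m[φ4→R] = [T, F]
r6 m[φ4→B] = [T, T]
r6 m[P→φ0] = [T, T]
r6 m[P→φ2] = [F, T]
r6 m[R→φ1] = [T, F]
r6 m[R→φ4] = [T, T]
r6 m[K→φ2] = [F, T]
r6 m[K→φ3] = [T, F]
r6 m[B→φ0] = [F, F]
r6 m[B→φ1] = [F, T]
r6 m[B→φ3] = [T, F]
r6 m[B→φ4] = [F, F]

message @ round 6 = [F, T]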